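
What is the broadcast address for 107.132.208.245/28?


Network: 107.132.208.240/28
Host bits = 4
Set all host bits to 1:
Broadcast: 107.132.208.255


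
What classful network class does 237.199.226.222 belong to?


First octet: 237
Binary: 11101101
1110xxxx -> Class D (224-239)
Class D (multicast), default mask N/A


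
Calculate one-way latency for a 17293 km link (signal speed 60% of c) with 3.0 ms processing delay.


Speed = 0.6 * 3e5 km/s = 180000 km/s
Propagation delay = 17293 / 180000 = 0.0961 s = 96.0722 ms
Processing delay = 3.0 ms
Total one-way latency = 99.0722 ms


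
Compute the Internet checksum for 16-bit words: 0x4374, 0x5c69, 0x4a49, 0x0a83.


Sum all words (with carry folding):
+ 0x4374 = 0x4374
+ 0x5c69 = 0x9fdd
+ 0x4a49 = 0xea26
+ 0x0a83 = 0xf4a9
One's complement: ~0xf4a9
Checksum = 0x0b56


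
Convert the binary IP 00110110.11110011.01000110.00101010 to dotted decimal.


00110110 = 54
11110011 = 243
01000110 = 70
00101010 = 42
IP: 54.243.70.42


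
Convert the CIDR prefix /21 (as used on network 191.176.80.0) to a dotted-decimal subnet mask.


/21 means 21 network bits, 11 host bits
Binary: 11111111111111111111100000000000
Mask: 255.255.248.0


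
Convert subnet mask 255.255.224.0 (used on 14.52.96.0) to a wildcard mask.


Subnet mask: 255.255.224.0
Wildcard = 255.255.255.255 - subnet mask
255 - 255 = 0
255 - 255 = 0
255 - 224 = 31
255 - 0 = 255
Wildcard: 0.0.31.255


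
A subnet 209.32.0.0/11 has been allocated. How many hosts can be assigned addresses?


Host bits = 32 - 11 = 21
Total addresses = 2^21 = 2097152
Usable = total - 2 (network and broadcast)
Usable hosts: 2097150


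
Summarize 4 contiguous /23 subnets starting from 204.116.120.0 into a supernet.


Original prefix: /23
Number of subnets: 4 = 2^2
New prefix = 23 - 2 = 21
Supernet: 204.116.120.0/21


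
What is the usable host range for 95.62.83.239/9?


Network: 95.0.0.0
Broadcast: 95.127.255.255
First usable = network + 1
Last usable = broadcast - 1
Range: 95.0.0.1 to 95.127.255.254


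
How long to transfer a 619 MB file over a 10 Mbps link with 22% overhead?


Effective throughput = 10 * (1 - 22/100) = 7.8 Mbps
File size in Mb = 619 * 8 = 4952 Mb
Time = 4952 / 7.8
Time = 634.8718 seconds


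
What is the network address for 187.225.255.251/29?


IP:   10111011.11100001.11111111.11111011
Mask: 11111111.11111111.11111111.11111000
AND operation:
Net:  10111011.11100001.11111111.11111000
Network: 187.225.255.248/29


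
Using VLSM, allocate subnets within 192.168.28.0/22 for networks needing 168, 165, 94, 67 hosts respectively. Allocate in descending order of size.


168 hosts -> /24 (254 usable): 192.168.28.0/24
165 hosts -> /24 (254 usable): 192.168.29.0/24
94 hosts -> /25 (126 usable): 192.168.30.0/25
67 hosts -> /25 (126 usable): 192.168.30.128/25
Allocation: 192.168.28.0/24 (168 hosts, 254 usable); 192.168.29.0/24 (165 hosts, 254 usable); 192.168.30.0/25 (94 hosts, 126 usable); 192.168.30.128/25 (67 hosts, 126 usable)


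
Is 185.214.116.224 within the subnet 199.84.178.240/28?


Subnet network: 199.84.178.240
Test IP AND mask: 185.214.116.224
No, 185.214.116.224 is not in 199.84.178.240/28


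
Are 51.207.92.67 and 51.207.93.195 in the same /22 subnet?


Mask: 255.255.252.0
51.207.92.67 AND mask = 51.207.92.0
51.207.93.195 AND mask = 51.207.92.0
Yes, same subnet (51.207.92.0)


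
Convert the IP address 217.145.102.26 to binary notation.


217 = 11011001
145 = 10010001
102 = 01100110
26 = 00011010
Binary: 11011001.10010001.01100110.00011010


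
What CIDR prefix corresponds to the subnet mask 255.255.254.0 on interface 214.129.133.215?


Binary: 11111111.11111111.11111110.00000000
Count leading 1s
Prefix: /23


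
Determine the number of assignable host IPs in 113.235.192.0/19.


Host bits = 32 - 19 = 13
Total addresses = 2^13 = 8192
Usable = total - 2 (network and broadcast)
Usable hosts: 8190


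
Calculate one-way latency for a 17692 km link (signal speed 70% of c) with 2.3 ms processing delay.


Speed = 0.7 * 3e5 km/s = 210000 km/s
Propagation delay = 17692 / 210000 = 0.0842 s = 84.2476 ms
Processing delay = 2.3 ms
Total one-way latency = 86.5476 ms


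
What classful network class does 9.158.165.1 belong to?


First octet: 9
Binary: 00001001
0xxxxxxx -> Class A (1-126)
Class A, default mask 255.0.0.0 (/8)


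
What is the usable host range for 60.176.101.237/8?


Network: 60.0.0.0
Broadcast: 60.255.255.255
First usable = network + 1
Last usable = broadcast - 1
Range: 60.0.0.1 to 60.255.255.254


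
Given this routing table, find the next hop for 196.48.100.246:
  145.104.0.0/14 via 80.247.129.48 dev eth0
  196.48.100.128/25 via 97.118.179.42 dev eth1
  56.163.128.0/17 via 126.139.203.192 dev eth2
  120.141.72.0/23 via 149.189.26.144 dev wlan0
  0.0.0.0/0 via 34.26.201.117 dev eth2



Longest prefix match for 196.48.100.246:
  /14 145.104.0.0: no
  /25 196.48.100.128: MATCH
  /17 56.163.128.0: no
  /23 120.141.72.0: no
  /0 0.0.0.0: MATCH
Selected: next-hop 97.118.179.42 via eth1 (matched /25)


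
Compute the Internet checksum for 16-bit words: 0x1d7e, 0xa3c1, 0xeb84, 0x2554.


Sum all words (with carry folding):
+ 0x1d7e = 0x1d7e
+ 0xa3c1 = 0xc13f
+ 0xeb84 = 0xacc4
+ 0x2554 = 0xd218
One's complement: ~0xd218
Checksum = 0x2de7


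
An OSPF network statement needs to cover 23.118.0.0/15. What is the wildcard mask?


Subnet mask: 255.254.0.0
Wildcard = 255.255.255.255 - subnet mask
255 - 255 = 0
255 - 254 = 1
255 - 0 = 255
255 - 0 = 255
Wildcard: 0.1.255.255


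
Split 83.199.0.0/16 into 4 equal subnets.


New prefix = 16 + 2 = 18
Each subnet has 16384 addresses
  83.199.0.0/18
  83.199.64.0/18
  83.199.128.0/18
  83.199.192.0/18
Subnets: 83.199.0.0/18, 83.199.64.0/18, 83.199.128.0/18, 83.199.192.0/18


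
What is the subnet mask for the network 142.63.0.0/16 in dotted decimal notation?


/16 means 16 network bits, 16 host bits
Binary: 11111111111111110000000000000000
Mask: 255.255.0.0


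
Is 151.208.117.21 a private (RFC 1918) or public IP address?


RFC 1918 private ranges:
  10.0.0.0/8 (10.0.0.0 - 10.255.255.255)
  172.16.0.0/12 (172.16.0.0 - 172.31.255.255)
  192.168.0.0/16 (192.168.0.0 - 192.168.255.255)
Public (not in any RFC 1918 range)


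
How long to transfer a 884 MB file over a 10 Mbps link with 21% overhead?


Effective throughput = 10 * (1 - 21/100) = 7.9 Mbps
File size in Mb = 884 * 8 = 7072 Mb
Time = 7072 / 7.9
Time = 895.1899 seconds


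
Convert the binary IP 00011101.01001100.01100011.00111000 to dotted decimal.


00011101 = 29
01001100 = 76
01100011 = 99
00111000 = 56
IP: 29.76.99.56


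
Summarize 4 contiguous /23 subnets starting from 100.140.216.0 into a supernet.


Original prefix: /23
Number of subnets: 4 = 2^2
New prefix = 23 - 2 = 21
Supernet: 100.140.216.0/21


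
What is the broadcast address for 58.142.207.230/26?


Network: 58.142.207.192/26
Host bits = 6
Set all host bits to 1:
Broadcast: 58.142.207.255


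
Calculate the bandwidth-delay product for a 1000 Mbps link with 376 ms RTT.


BDP = bandwidth * RTT
= 1000 Mbps * 376 ms
= 1000 * 1e6 * 376 / 1000 bits
= 376000000 bits
= 47000000 bytes
= 45898.4375 KB
BDP = 376000000 bits (47000000 bytes)


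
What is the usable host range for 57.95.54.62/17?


Network: 57.95.0.0
Broadcast: 57.95.127.255
First usable = network + 1
Last usable = broadcast - 1
Range: 57.95.0.1 to 57.95.127.254


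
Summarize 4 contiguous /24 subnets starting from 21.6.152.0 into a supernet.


Original prefix: /24
Number of subnets: 4 = 2^2
New prefix = 24 - 2 = 22
Supernet: 21.6.152.0/22


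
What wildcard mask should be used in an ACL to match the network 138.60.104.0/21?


Subnet mask: 255.255.248.0
Wildcard = 255.255.255.255 - subnet mask
255 - 255 = 0
255 - 255 = 0
255 - 248 = 7
255 - 0 = 255
Wildcard: 0.0.7.255


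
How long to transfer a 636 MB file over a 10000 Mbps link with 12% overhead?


Effective throughput = 10000 * (1 - 12/100) = 8800 Mbps
File size in Mb = 636 * 8 = 5088 Mb
Time = 5088 / 8800
Time = 0.5782 seconds


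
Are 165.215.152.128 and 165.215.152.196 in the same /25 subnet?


Mask: 255.255.255.128
165.215.152.128 AND mask = 165.215.152.128
165.215.152.196 AND mask = 165.215.152.128
Yes, same subnet (165.215.152.128)


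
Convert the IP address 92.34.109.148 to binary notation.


92 = 01011100
34 = 00100010
109 = 01101101
148 = 10010100
Binary: 01011100.00100010.01101101.10010100


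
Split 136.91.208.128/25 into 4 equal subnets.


New prefix = 25 + 2 = 27
Each subnet has 32 addresses
  136.91.208.128/27
  136.91.208.160/27
  136.91.208.192/27
  136.91.208.224/27
Subnets: 136.91.208.128/27, 136.91.208.160/27, 136.91.208.192/27, 136.91.208.224/27


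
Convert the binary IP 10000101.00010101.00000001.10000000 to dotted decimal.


10000101 = 133
00010101 = 21
00000001 = 1
10000000 = 128
IP: 133.21.1.128


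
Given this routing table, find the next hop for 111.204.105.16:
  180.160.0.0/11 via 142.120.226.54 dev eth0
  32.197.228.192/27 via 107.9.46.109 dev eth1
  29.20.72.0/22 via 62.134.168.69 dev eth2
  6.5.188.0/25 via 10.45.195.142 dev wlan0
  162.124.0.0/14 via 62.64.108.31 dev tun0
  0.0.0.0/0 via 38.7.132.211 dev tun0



Longest prefix match for 111.204.105.16:
  /11 180.160.0.0: no
  /27 32.197.228.192: no
  /22 29.20.72.0: no
  /25 6.5.188.0: no
  /14 162.124.0.0: no
  /0 0.0.0.0: MATCH
Selected: next-hop 38.7.132.211 via tun0 (matched /0)


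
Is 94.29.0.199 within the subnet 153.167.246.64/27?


Subnet network: 153.167.246.64
Test IP AND mask: 94.29.0.192
No, 94.29.0.199 is not in 153.167.246.64/27


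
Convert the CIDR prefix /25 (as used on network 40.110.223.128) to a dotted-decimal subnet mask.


/25 means 25 network bits, 7 host bits
Binary: 11111111111111111111111110000000
Mask: 255.255.255.128


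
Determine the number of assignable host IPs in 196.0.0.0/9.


Host bits = 32 - 9 = 23
Total addresses = 2^23 = 8388608
Usable = total - 2 (network and broadcast)
Usable hosts: 8388606


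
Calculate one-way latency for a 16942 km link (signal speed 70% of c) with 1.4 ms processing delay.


Speed = 0.7 * 3e5 km/s = 210000 km/s
Propagation delay = 16942 / 210000 = 0.0807 s = 80.6762 ms
Processing delay = 1.4 ms
Total one-way latency = 82.0762 ms


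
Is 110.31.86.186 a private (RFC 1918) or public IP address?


RFC 1918 private ranges:
  10.0.0.0/8 (10.0.0.0 - 10.255.255.255)
  172.16.0.0/12 (172.16.0.0 - 172.31.255.255)
  192.168.0.0/16 (192.168.0.0 - 192.168.255.255)
Public (not in any RFC 1918 range)


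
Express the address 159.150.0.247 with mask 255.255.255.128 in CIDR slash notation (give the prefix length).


Binary: 11111111.11111111.11111111.10000000
Count leading 1s
Prefix: /25


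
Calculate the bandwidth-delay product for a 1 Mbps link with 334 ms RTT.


BDP = bandwidth * RTT
= 1 Mbps * 334 ms
= 1 * 1e6 * 334 / 1000 bits
= 334000 bits
= 41750 bytes
= 40.7715 KB
BDP = 334000 bits (41750 bytes)


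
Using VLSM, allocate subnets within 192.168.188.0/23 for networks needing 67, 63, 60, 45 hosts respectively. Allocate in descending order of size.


67 hosts -> /25 (126 usable): 192.168.188.0/25
63 hosts -> /25 (126 usable): 192.168.188.128/25
60 hosts -> /26 (62 usable): 192.168.189.0/26
45 hosts -> /26 (62 usable): 192.168.189.64/26
Allocation: 192.168.188.0/25 (67 hosts, 126 usable); 192.168.188.128/25 (63 hosts, 126 usable); 192.168.189.0/26 (60 hosts, 62 usable); 192.168.189.64/26 (45 hosts, 62 usable)


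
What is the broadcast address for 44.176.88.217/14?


Network: 44.176.0.0/14
Host bits = 18
Set all host bits to 1:
Broadcast: 44.179.255.255


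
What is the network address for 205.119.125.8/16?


IP:   11001101.01110111.01111101.00001000
Mask: 11111111.11111111.00000000.00000000
AND operation:
Net:  11001101.01110111.00000000.00000000
Network: 205.119.0.0/16


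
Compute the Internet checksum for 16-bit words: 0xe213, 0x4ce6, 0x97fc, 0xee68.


Sum all words (with carry folding):
+ 0xe213 = 0xe213
+ 0x4ce6 = 0x2efa
+ 0x97fc = 0xc6f6
+ 0xee68 = 0xb55f
One's complement: ~0xb55f
Checksum = 0x4aa0


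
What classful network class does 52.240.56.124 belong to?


First octet: 52
Binary: 00110100
0xxxxxxx -> Class A (1-126)
Class A, default mask 255.0.0.0 (/8)


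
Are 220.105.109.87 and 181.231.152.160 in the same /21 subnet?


Mask: 255.255.248.0
220.105.109.87 AND mask = 220.105.104.0
181.231.152.160 AND mask = 181.231.152.0
No, different subnets (220.105.104.0 vs 181.231.152.0)


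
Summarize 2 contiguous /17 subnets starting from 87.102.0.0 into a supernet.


Original prefix: /17
Number of subnets: 2 = 2^1
New prefix = 17 - 1 = 16
Supernet: 87.102.0.0/16


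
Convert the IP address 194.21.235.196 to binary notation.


194 = 11000010
21 = 00010101
235 = 11101011
196 = 11000100
Binary: 11000010.00010101.11101011.11000100


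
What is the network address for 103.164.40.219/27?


IP:   01100111.10100100.00101000.11011011
Mask: 11111111.11111111.11111111.11100000
AND operation:
Net:  01100111.10100100.00101000.11000000
Network: 103.164.40.192/27


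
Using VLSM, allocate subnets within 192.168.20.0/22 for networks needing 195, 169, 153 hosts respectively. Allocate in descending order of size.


195 hosts -> /24 (254 usable): 192.168.20.0/24
169 hosts -> /24 (254 usable): 192.168.21.0/24
153 hosts -> /24 (254 usable): 192.168.22.0/24
Allocation: 192.168.20.0/24 (195 hosts, 254 usable); 192.168.21.0/24 (169 hosts, 254 usable); 192.168.22.0/24 (153 hosts, 254 usable)


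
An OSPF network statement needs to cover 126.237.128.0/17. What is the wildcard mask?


Subnet mask: 255.255.128.0
Wildcard = 255.255.255.255 - subnet mask
255 - 255 = 0
255 - 255 = 0
255 - 128 = 127
255 - 0 = 255
Wildcard: 0.0.127.255


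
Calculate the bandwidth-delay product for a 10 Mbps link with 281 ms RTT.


BDP = bandwidth * RTT
= 10 Mbps * 281 ms
= 10 * 1e6 * 281 / 1000 bits
= 2810000 bits
= 351250 bytes
= 343.0176 KB
BDP = 2810000 bits (351250 bytes)


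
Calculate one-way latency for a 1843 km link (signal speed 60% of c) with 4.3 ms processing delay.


Speed = 0.6 * 3e5 km/s = 180000 km/s
Propagation delay = 1843 / 180000 = 0.0102 s = 10.2389 ms
Processing delay = 4.3 ms
Total one-way latency = 14.5389 ms


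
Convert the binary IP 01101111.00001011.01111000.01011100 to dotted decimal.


01101111 = 111
00001011 = 11
01111000 = 120
01011100 = 92
IP: 111.11.120.92


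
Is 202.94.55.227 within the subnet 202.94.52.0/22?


Subnet network: 202.94.52.0
Test IP AND mask: 202.94.52.0
Yes, 202.94.55.227 is in 202.94.52.0/22


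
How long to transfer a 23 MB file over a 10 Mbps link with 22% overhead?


Effective throughput = 10 * (1 - 22/100) = 7.8 Mbps
File size in Mb = 23 * 8 = 184 Mb
Time = 184 / 7.8
Time = 23.5897 seconds


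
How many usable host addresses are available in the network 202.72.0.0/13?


Host bits = 32 - 13 = 19
Total addresses = 2^19 = 524288
Usable = total - 2 (network and broadcast)
Usable hosts: 524286


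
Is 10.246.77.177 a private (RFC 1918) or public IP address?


RFC 1918 private ranges:
  10.0.0.0/8 (10.0.0.0 - 10.255.255.255)
  172.16.0.0/12 (172.16.0.0 - 172.31.255.255)
  192.168.0.0/16 (192.168.0.0 - 192.168.255.255)
Private (in 10.0.0.0/8)


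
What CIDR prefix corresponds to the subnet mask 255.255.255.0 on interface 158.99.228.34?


Binary: 11111111.11111111.11111111.00000000
Count leading 1s
Prefix: /24


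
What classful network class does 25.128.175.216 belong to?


First octet: 25
Binary: 00011001
0xxxxxxx -> Class A (1-126)
Class A, default mask 255.0.0.0 (/8)


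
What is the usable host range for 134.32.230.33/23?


Network: 134.32.230.0
Broadcast: 134.32.231.255
First usable = network + 1
Last usable = broadcast - 1
Range: 134.32.230.1 to 134.32.231.254


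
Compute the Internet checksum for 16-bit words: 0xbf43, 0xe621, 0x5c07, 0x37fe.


Sum all words (with carry folding):
+ 0xbf43 = 0xbf43
+ 0xe621 = 0xa565
+ 0x5c07 = 0x016d
+ 0x37fe = 0x396b
One's complement: ~0x396b
Checksum = 0xc694


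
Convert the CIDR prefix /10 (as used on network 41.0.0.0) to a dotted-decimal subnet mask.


/10 means 10 network bits, 22 host bits
Binary: 11111111110000000000000000000000
Mask: 255.192.0.0


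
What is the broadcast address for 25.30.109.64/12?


Network: 25.16.0.0/12
Host bits = 20
Set all host bits to 1:
Broadcast: 25.31.255.255


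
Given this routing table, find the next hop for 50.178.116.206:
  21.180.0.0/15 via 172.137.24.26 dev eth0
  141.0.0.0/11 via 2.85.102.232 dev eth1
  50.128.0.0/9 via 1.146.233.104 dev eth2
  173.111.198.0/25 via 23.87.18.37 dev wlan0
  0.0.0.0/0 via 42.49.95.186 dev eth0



Longest prefix match for 50.178.116.206:
  /15 21.180.0.0: no
  /11 141.0.0.0: no
  /9 50.128.0.0: MATCH
  /25 173.111.198.0: no
  /0 0.0.0.0: MATCH
Selected: next-hop 1.146.233.104 via eth2 (matched /9)


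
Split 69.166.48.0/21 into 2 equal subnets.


New prefix = 21 + 1 = 22
Each subnet has 1024 addresses
  69.166.48.0/22
  69.166.52.0/22
Subnets: 69.166.48.0/22, 69.166.52.0/22


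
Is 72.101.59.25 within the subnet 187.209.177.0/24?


Subnet network: 187.209.177.0
Test IP AND mask: 72.101.59.0
No, 72.101.59.25 is not in 187.209.177.0/24


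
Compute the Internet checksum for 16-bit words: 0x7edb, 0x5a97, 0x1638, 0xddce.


Sum all words (with carry folding):
+ 0x7edb = 0x7edb
+ 0x5a97 = 0xd972
+ 0x1638 = 0xefaa
+ 0xddce = 0xcd79
One's complement: ~0xcd79
Checksum = 0x3286


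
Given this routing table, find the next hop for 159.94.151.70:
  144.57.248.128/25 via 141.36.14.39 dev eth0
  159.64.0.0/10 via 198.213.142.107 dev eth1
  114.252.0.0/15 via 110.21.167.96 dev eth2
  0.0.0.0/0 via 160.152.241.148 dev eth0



Longest prefix match for 159.94.151.70:
  /25 144.57.248.128: no
  /10 159.64.0.0: MATCH
  /15 114.252.0.0: no
  /0 0.0.0.0: MATCH
Selected: next-hop 198.213.142.107 via eth1 (matched /10)


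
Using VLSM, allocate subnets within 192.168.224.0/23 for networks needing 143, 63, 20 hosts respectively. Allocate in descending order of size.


143 hosts -> /24 (254 usable): 192.168.224.0/24
63 hosts -> /25 (126 usable): 192.168.225.0/25
20 hosts -> /27 (30 usable): 192.168.225.128/27
Allocation: 192.168.224.0/24 (143 hosts, 254 usable); 192.168.225.0/25 (63 hosts, 126 usable); 192.168.225.128/27 (20 hosts, 30 usable)


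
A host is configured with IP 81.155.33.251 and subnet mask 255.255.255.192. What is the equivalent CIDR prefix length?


Binary: 11111111.11111111.11111111.11000000
Count leading 1s
Prefix: /26


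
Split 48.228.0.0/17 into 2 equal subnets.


New prefix = 17 + 1 = 18
Each subnet has 16384 addresses
  48.228.0.0/18
  48.228.64.0/18
Subnets: 48.228.0.0/18, 48.228.64.0/18


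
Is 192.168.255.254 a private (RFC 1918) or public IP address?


RFC 1918 private ranges:
  10.0.0.0/8 (10.0.0.0 - 10.255.255.255)
  172.16.0.0/12 (172.16.0.0 - 172.31.255.255)
  192.168.0.0/16 (192.168.0.0 - 192.168.255.255)
Private (in 192.168.0.0/16)


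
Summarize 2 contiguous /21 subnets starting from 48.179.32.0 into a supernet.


Original prefix: /21
Number of subnets: 2 = 2^1
New prefix = 21 - 1 = 20
Supernet: 48.179.32.0/20


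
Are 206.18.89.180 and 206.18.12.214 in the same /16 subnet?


Mask: 255.255.0.0
206.18.89.180 AND mask = 206.18.0.0
206.18.12.214 AND mask = 206.18.0.0
Yes, same subnet (206.18.0.0)


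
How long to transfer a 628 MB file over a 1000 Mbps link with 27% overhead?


Effective throughput = 1000 * (1 - 27/100) = 730 Mbps
File size in Mb = 628 * 8 = 5024 Mb
Time = 5024 / 730
Time = 6.8822 seconds


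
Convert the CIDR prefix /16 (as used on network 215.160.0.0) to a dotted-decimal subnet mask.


/16 means 16 network bits, 16 host bits
Binary: 11111111111111110000000000000000
Mask: 255.255.0.0


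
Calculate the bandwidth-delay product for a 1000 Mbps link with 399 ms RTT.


BDP = bandwidth * RTT
= 1000 Mbps * 399 ms
= 1000 * 1e6 * 399 / 1000 bits
= 399000000 bits
= 49875000 bytes
= 48706.0547 KB
BDP = 399000000 bits (49875000 bytes)


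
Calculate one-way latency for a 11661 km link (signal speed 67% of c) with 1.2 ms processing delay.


Speed = 0.67 * 3e5 km/s = 201000 km/s
Propagation delay = 11661 / 201000 = 0.058 s = 58.0149 ms
Processing delay = 1.2 ms
Total one-way latency = 59.2149 ms


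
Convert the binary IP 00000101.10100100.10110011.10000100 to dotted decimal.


00000101 = 5
10100100 = 164
10110011 = 179
10000100 = 132
IP: 5.164.179.132


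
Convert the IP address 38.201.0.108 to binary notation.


38 = 00100110
201 = 11001001
0 = 00000000
108 = 01101100
Binary: 00100110.11001001.00000000.01101100


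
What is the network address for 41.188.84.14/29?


IP:   00101001.10111100.01010100.00001110
Mask: 11111111.11111111.11111111.11111000
AND operation:
Net:  00101001.10111100.01010100.00001000
Network: 41.188.84.8/29


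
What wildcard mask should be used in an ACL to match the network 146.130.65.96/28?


Subnet mask: 255.255.255.240
Wildcard = 255.255.255.255 - subnet mask
255 - 255 = 0
255 - 255 = 0
255 - 255 = 0
255 - 240 = 15
Wildcard: 0.0.0.15


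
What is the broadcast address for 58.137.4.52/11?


Network: 58.128.0.0/11
Host bits = 21
Set all host bits to 1:
Broadcast: 58.159.255.255


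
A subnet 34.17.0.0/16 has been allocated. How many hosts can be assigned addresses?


Host bits = 32 - 16 = 16
Total addresses = 2^16 = 65536
Usable = total - 2 (network and broadcast)
Usable hosts: 65534


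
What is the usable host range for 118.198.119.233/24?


Network: 118.198.119.0
Broadcast: 118.198.119.255
First usable = network + 1
Last usable = broadcast - 1
Range: 118.198.119.1 to 118.198.119.254


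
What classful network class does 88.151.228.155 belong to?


First octet: 88
Binary: 01011000
0xxxxxxx -> Class A (1-126)
Class A, default mask 255.0.0.0 (/8)


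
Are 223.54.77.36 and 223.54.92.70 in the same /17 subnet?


Mask: 255.255.128.0
223.54.77.36 AND mask = 223.54.0.0
223.54.92.70 AND mask = 223.54.0.0
Yes, same subnet (223.54.0.0)


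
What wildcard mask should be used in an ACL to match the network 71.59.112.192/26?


Subnet mask: 255.255.255.192
Wildcard = 255.255.255.255 - subnet mask
255 - 255 = 0
255 - 255 = 0
255 - 255 = 0
255 - 192 = 63
Wildcard: 0.0.0.63


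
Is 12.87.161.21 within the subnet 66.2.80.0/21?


Subnet network: 66.2.80.0
Test IP AND mask: 12.87.160.0
No, 12.87.161.21 is not in 66.2.80.0/21


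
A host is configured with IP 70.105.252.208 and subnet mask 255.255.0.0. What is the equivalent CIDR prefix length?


Binary: 11111111.11111111.00000000.00000000
Count leading 1s
Prefix: /16


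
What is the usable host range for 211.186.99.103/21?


Network: 211.186.96.0
Broadcast: 211.186.103.255
First usable = network + 1
Last usable = broadcast - 1
Range: 211.186.96.1 to 211.186.103.254


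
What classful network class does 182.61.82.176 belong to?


First octet: 182
Binary: 10110110
10xxxxxx -> Class B (128-191)
Class B, default mask 255.255.0.0 (/16)


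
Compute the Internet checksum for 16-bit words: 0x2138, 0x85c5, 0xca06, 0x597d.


Sum all words (with carry folding):
+ 0x2138 = 0x2138
+ 0x85c5 = 0xa6fd
+ 0xca06 = 0x7104
+ 0x597d = 0xca81
One's complement: ~0xca81
Checksum = 0x357e


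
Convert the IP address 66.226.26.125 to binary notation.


66 = 01000010
226 = 11100010
26 = 00011010
125 = 01111101
Binary: 01000010.11100010.00011010.01111101


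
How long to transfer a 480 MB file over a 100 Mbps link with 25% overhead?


Effective throughput = 100 * (1 - 25/100) = 75 Mbps
File size in Mb = 480 * 8 = 3840 Mb
Time = 3840 / 75
Time = 51.2 seconds


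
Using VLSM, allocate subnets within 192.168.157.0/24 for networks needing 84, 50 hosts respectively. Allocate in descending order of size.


84 hosts -> /25 (126 usable): 192.168.157.0/25
50 hosts -> /26 (62 usable): 192.168.157.128/26
Allocation: 192.168.157.0/25 (84 hosts, 126 usable); 192.168.157.128/26 (50 hosts, 62 usable)


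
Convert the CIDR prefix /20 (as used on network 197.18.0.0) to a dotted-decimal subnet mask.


/20 means 20 network bits, 12 host bits
Binary: 11111111111111111111000000000000
Mask: 255.255.240.0


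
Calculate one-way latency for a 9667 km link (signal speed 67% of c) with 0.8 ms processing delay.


Speed = 0.67 * 3e5 km/s = 201000 km/s
Propagation delay = 9667 / 201000 = 0.0481 s = 48.0945 ms
Processing delay = 0.8 ms
Total one-way latency = 48.8945 ms


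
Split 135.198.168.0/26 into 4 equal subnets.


New prefix = 26 + 2 = 28
Each subnet has 16 addresses
  135.198.168.0/28
  135.198.168.16/28
  135.198.168.32/28
  135.198.168.48/28
Subnets: 135.198.168.0/28, 135.198.168.16/28, 135.198.168.32/28, 135.198.168.48/28


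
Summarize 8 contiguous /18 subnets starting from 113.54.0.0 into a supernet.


Original prefix: /18
Number of subnets: 8 = 2^3
New prefix = 18 - 3 = 15
Supernet: 113.54.0.0/15


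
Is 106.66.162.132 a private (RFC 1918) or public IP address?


RFC 1918 private ranges:
  10.0.0.0/8 (10.0.0.0 - 10.255.255.255)
  172.16.0.0/12 (172.16.0.0 - 172.31.255.255)
  192.168.0.0/16 (192.168.0.0 - 192.168.255.255)
Public (not in any RFC 1918 range)


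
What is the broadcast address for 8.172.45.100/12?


Network: 8.160.0.0/12
Host bits = 20
Set all host bits to 1:
Broadcast: 8.175.255.255


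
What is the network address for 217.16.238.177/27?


IP:   11011001.00010000.11101110.10110001
Mask: 11111111.11111111.11111111.11100000
AND operation:
Net:  11011001.00010000.11101110.10100000
Network: 217.16.238.160/27


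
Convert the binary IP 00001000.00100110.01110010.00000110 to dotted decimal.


00001000 = 8
00100110 = 38
01110010 = 114
00000110 = 6
IP: 8.38.114.6


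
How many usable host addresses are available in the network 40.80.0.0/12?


Host bits = 32 - 12 = 20
Total addresses = 2^20 = 1048576
Usable = total - 2 (network and broadcast)
Usable hosts: 1048574


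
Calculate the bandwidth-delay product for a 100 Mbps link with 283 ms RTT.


BDP = bandwidth * RTT
= 100 Mbps * 283 ms
= 100 * 1e6 * 283 / 1000 bits
= 28300000 bits
= 3537500 bytes
= 3454.5898 KB
BDP = 28300000 bits (3537500 bytes)


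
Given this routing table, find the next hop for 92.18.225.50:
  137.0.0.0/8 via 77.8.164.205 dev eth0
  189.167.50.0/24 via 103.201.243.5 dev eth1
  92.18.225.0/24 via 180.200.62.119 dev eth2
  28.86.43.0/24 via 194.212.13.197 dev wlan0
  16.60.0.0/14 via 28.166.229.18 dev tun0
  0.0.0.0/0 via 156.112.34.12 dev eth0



Longest prefix match for 92.18.225.50:
  /8 137.0.0.0: no
  /24 189.167.50.0: no
  /24 92.18.225.0: MATCH
  /24 28.86.43.0: no
  /14 16.60.0.0: no
  /0 0.0.0.0: MATCH
Selected: next-hop 180.200.62.119 via eth2 (matched /24)


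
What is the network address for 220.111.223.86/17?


IP:   11011100.01101111.11011111.01010110
Mask: 11111111.11111111.10000000.00000000
AND operation:
Net:  11011100.01101111.10000000.00000000
Network: 220.111.128.0/17


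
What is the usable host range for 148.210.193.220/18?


Network: 148.210.192.0
Broadcast: 148.210.255.255
First usable = network + 1
Last usable = broadcast - 1
Range: 148.210.192.1 to 148.210.255.254


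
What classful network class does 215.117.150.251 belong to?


First octet: 215
Binary: 11010111
110xxxxx -> Class C (192-223)
Class C, default mask 255.255.255.0 (/24)


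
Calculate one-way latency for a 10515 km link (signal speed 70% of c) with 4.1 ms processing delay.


Speed = 0.7 * 3e5 km/s = 210000 km/s
Propagation delay = 10515 / 210000 = 0.0501 s = 50.0714 ms
Processing delay = 4.1 ms
Total one-way latency = 54.1714 ms


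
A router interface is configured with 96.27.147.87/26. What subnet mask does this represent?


/26 means 26 network bits, 6 host bits
Binary: 11111111111111111111111111000000
Mask: 255.255.255.192


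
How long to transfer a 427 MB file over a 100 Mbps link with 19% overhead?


Effective throughput = 100 * (1 - 19/100) = 81 Mbps
File size in Mb = 427 * 8 = 3416 Mb
Time = 3416 / 81
Time = 42.1728 seconds


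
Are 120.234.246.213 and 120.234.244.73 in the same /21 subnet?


Mask: 255.255.248.0
120.234.246.213 AND mask = 120.234.240.0
120.234.244.73 AND mask = 120.234.240.0
Yes, same subnet (120.234.240.0)


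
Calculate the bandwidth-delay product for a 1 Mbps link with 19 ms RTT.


BDP = bandwidth * RTT
= 1 Mbps * 19 ms
= 1 * 1e6 * 19 / 1000 bits
= 19000 bits
= 2375 bytes
= 2.3193 KB
BDP = 19000 bits (2375 bytes)


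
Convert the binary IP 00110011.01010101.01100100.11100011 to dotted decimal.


00110011 = 51
01010101 = 85
01100100 = 100
11100011 = 227
IP: 51.85.100.227


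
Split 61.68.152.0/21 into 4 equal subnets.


New prefix = 21 + 2 = 23
Each subnet has 512 addresses
  61.68.152.0/23
  61.68.154.0/23
  61.68.156.0/23
  61.68.158.0/23
Subnets: 61.68.152.0/23, 61.68.154.0/23, 61.68.156.0/23, 61.68.158.0/23


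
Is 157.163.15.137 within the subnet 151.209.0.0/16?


Subnet network: 151.209.0.0
Test IP AND mask: 157.163.0.0
No, 157.163.15.137 is not in 151.209.0.0/16


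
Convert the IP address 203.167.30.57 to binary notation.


203 = 11001011
167 = 10100111
30 = 00011110
57 = 00111001
Binary: 11001011.10100111.00011110.00111001


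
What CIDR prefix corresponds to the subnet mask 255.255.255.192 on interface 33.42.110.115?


Binary: 11111111.11111111.11111111.11000000
Count leading 1s
Prefix: /26


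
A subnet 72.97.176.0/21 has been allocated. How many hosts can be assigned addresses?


Host bits = 32 - 21 = 11
Total addresses = 2^11 = 2048
Usable = total - 2 (network and broadcast)
Usable hosts: 2046


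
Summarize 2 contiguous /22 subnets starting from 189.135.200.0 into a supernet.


Original prefix: /22
Number of subnets: 2 = 2^1
New prefix = 22 - 1 = 21
Supernet: 189.135.200.0/21


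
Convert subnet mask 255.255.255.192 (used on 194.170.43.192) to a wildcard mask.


Subnet mask: 255.255.255.192
Wildcard = 255.255.255.255 - subnet mask
255 - 255 = 0
255 - 255 = 0
255 - 255 = 0
255 - 192 = 63
Wildcard: 0.0.0.63


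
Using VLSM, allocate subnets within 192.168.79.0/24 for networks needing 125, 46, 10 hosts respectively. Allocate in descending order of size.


125 hosts -> /25 (126 usable): 192.168.79.0/25
46 hosts -> /26 (62 usable): 192.168.79.128/26
10 hosts -> /28 (14 usable): 192.168.79.192/28
Allocation: 192.168.79.0/25 (125 hosts, 126 usable); 192.168.79.128/26 (46 hosts, 62 usable); 192.168.79.192/28 (10 hosts, 14 usable)


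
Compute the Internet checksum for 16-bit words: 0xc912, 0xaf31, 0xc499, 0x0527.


Sum all words (with carry folding):
+ 0xc912 = 0xc912
+ 0xaf31 = 0x7844
+ 0xc499 = 0x3cde
+ 0x0527 = 0x4205
One's complement: ~0x4205
Checksum = 0xbdfa


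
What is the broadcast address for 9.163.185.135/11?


Network: 9.160.0.0/11
Host bits = 21
Set all host bits to 1:
Broadcast: 9.191.255.255


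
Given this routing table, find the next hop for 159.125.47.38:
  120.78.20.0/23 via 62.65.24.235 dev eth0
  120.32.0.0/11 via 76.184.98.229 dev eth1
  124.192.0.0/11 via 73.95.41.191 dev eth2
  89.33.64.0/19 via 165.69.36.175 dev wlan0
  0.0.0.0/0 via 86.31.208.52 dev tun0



Longest prefix match for 159.125.47.38:
  /23 120.78.20.0: no
  /11 120.32.0.0: no
  /11 124.192.0.0: no
  /19 89.33.64.0: no
  /0 0.0.0.0: MATCH
Selected: next-hop 86.31.208.52 via tun0 (matched /0)


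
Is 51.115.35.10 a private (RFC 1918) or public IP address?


RFC 1918 private ranges:
  10.0.0.0/8 (10.0.0.0 - 10.255.255.255)
  172.16.0.0/12 (172.16.0.0 - 172.31.255.255)
  192.168.0.0/16 (192.168.0.0 - 192.168.255.255)
Public (not in any RFC 1918 range)


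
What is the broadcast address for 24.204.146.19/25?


Network: 24.204.146.0/25
Host bits = 7
Set all host bits to 1:
Broadcast: 24.204.146.127


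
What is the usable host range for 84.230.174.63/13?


Network: 84.224.0.0
Broadcast: 84.231.255.255
First usable = network + 1
Last usable = broadcast - 1
Range: 84.224.0.1 to 84.231.255.254


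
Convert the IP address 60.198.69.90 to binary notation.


60 = 00111100
198 = 11000110
69 = 01000101
90 = 01011010
Binary: 00111100.11000110.01000101.01011010


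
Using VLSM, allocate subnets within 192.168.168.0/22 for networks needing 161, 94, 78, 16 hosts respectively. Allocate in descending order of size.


161 hosts -> /24 (254 usable): 192.168.168.0/24
94 hosts -> /25 (126 usable): 192.168.169.0/25
78 hosts -> /25 (126 usable): 192.168.169.128/25
16 hosts -> /27 (30 usable): 192.168.170.0/27
Allocation: 192.168.168.0/24 (161 hosts, 254 usable); 192.168.169.0/25 (94 hosts, 126 usable); 192.168.169.128/25 (78 hosts, 126 usable); 192.168.170.0/27 (16 hosts, 30 usable)


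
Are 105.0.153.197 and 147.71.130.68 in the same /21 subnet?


Mask: 255.255.248.0
105.0.153.197 AND mask = 105.0.152.0
147.71.130.68 AND mask = 147.71.128.0
No, different subnets (105.0.152.0 vs 147.71.128.0)


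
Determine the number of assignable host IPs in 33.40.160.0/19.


Host bits = 32 - 19 = 13
Total addresses = 2^13 = 8192
Usable = total - 2 (network and broadcast)
Usable hosts: 8190


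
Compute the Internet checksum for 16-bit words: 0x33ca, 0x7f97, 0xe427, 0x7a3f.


Sum all words (with carry folding):
+ 0x33ca = 0x33ca
+ 0x7f97 = 0xb361
+ 0xe427 = 0x9789
+ 0x7a3f = 0x11c9
One's complement: ~0x11c9
Checksum = 0xee36


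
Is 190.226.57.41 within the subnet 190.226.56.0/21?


Subnet network: 190.226.56.0
Test IP AND mask: 190.226.56.0
Yes, 190.226.57.41 is in 190.226.56.0/21


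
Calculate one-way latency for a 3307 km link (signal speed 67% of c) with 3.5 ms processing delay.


Speed = 0.67 * 3e5 km/s = 201000 km/s
Propagation delay = 3307 / 201000 = 0.0165 s = 16.4527 ms
Processing delay = 3.5 ms
Total one-way latency = 19.9527 ms


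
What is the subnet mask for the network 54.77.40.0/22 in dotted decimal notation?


/22 means 22 network bits, 10 host bits
Binary: 11111111111111111111110000000000
Mask: 255.255.252.0


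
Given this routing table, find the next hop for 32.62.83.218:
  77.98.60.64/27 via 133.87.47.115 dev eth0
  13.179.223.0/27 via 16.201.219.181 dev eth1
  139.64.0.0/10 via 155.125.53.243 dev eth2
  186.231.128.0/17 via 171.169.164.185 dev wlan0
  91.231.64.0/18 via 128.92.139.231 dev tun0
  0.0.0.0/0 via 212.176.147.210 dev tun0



Longest prefix match for 32.62.83.218:
  /27 77.98.60.64: no
  /27 13.179.223.0: no
  /10 139.64.0.0: no
  /17 186.231.128.0: no
  /18 91.231.64.0: no
  /0 0.0.0.0: MATCH
Selected: next-hop 212.176.147.210 via tun0 (matched /0)


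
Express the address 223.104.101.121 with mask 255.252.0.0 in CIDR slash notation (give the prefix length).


Binary: 11111111.11111100.00000000.00000000
Count leading 1s
Prefix: /14


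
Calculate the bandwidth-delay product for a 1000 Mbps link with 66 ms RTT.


BDP = bandwidth * RTT
= 1000 Mbps * 66 ms
= 1000 * 1e6 * 66 / 1000 bits
= 66000000 bits
= 8250000 bytes
= 8056.6406 KB
BDP = 66000000 bits (8250000 bytes)


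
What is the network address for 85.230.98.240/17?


IP:   01010101.11100110.01100010.11110000
Mask: 11111111.11111111.10000000.00000000
AND operation:
Net:  01010101.11100110.00000000.00000000
Network: 85.230.0.0/17


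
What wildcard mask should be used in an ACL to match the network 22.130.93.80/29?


Subnet mask: 255.255.255.248
Wildcard = 255.255.255.255 - subnet mask
255 - 255 = 0
255 - 255 = 0
255 - 255 = 0
255 - 248 = 7
Wildcard: 0.0.0.7


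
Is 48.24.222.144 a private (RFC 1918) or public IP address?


RFC 1918 private ranges:
  10.0.0.0/8 (10.0.0.0 - 10.255.255.255)
  172.16.0.0/12 (172.16.0.0 - 172.31.255.255)
  192.168.0.0/16 (192.168.0.0 - 192.168.255.255)
Public (not in any RFC 1918 range)


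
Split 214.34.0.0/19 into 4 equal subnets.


New prefix = 19 + 2 = 21
Each subnet has 2048 addresses
  214.34.0.0/21
  214.34.8.0/21
  214.34.16.0/21
  214.34.24.0/21
Subnets: 214.34.0.0/21, 214.34.8.0/21, 214.34.16.0/21, 214.34.24.0/21


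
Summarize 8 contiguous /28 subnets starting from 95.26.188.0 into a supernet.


Original prefix: /28
Number of subnets: 8 = 2^3
New prefix = 28 - 3 = 25
Supernet: 95.26.188.0/25


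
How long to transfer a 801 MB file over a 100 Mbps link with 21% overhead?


Effective throughput = 100 * (1 - 21/100) = 79 Mbps
File size in Mb = 801 * 8 = 6408 Mb
Time = 6408 / 79
Time = 81.1139 seconds


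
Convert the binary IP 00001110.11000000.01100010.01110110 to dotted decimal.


00001110 = 14
11000000 = 192
01100010 = 98
01110110 = 118
IP: 14.192.98.118


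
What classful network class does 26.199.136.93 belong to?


First octet: 26
Binary: 00011010
0xxxxxxx -> Class A (1-126)
Class A, default mask 255.0.0.0 (/8)


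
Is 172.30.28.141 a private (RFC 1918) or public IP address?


RFC 1918 private ranges:
  10.0.0.0/8 (10.0.0.0 - 10.255.255.255)
  172.16.0.0/12 (172.16.0.0 - 172.31.255.255)
  192.168.0.0/16 (192.168.0.0 - 192.168.255.255)
Private (in 172.16.0.0/12)


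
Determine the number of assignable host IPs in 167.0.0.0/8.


Host bits = 32 - 8 = 24
Total addresses = 2^24 = 16777216
Usable = total - 2 (network and broadcast)
Usable hosts: 16777214


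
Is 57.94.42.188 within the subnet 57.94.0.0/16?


Subnet network: 57.94.0.0
Test IP AND mask: 57.94.0.0
Yes, 57.94.42.188 is in 57.94.0.0/16


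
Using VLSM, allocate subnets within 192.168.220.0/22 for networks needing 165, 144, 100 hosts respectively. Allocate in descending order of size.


165 hosts -> /24 (254 usable): 192.168.220.0/24
144 hosts -> /24 (254 usable): 192.168.221.0/24
100 hosts -> /25 (126 usable): 192.168.222.0/25
Allocation: 192.168.220.0/24 (165 hosts, 254 usable); 192.168.221.0/24 (144 hosts, 254 usable); 192.168.222.0/25 (100 hosts, 126 usable)


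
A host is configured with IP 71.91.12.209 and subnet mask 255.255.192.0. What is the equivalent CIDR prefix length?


Binary: 11111111.11111111.11000000.00000000
Count leading 1s
Prefix: /18


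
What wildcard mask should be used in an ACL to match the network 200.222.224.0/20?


Subnet mask: 255.255.240.0
Wildcard = 255.255.255.255 - subnet mask
255 - 255 = 0
255 - 255 = 0
255 - 240 = 15
255 - 0 = 255
Wildcard: 0.0.15.255


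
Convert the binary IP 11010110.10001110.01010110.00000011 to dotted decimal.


11010110 = 214
10001110 = 142
01010110 = 86
00000011 = 3
IP: 214.142.86.3


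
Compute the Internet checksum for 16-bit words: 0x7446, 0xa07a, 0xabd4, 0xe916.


Sum all words (with carry folding):
+ 0x7446 = 0x7446
+ 0xa07a = 0x14c1
+ 0xabd4 = 0xc095
+ 0xe916 = 0xa9ac
One's complement: ~0xa9ac
Checksum = 0x5653


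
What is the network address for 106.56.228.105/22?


IP:   01101010.00111000.11100100.01101001
Mask: 11111111.11111111.11111100.00000000
AND operation:
Net:  01101010.00111000.11100100.00000000
Network: 106.56.228.0/22


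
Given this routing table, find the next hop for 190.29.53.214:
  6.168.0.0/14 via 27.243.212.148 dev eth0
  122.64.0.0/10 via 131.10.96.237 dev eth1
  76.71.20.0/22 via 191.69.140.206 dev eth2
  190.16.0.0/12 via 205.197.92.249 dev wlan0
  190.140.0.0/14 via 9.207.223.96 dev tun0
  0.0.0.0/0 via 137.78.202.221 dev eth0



Longest prefix match for 190.29.53.214:
  /14 6.168.0.0: no
  /10 122.64.0.0: no
  /22 76.71.20.0: no
  /12 190.16.0.0: MATCH
  /14 190.140.0.0: no
  /0 0.0.0.0: MATCH
Selected: next-hop 205.197.92.249 via wlan0 (matched /12)


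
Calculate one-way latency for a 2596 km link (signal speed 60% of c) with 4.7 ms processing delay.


Speed = 0.6 * 3e5 km/s = 180000 km/s
Propagation delay = 2596 / 180000 = 0.0144 s = 14.4222 ms
Processing delay = 4.7 ms
Total one-way latency = 19.1222 ms
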